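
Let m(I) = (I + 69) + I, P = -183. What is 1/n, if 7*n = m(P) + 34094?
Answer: 7/33797 ≈ 0.00020712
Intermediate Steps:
m(I) = 69 + 2*I (m(I) = (69 + I) + I = 69 + 2*I)
n = 33797/7 (n = ((69 + 2*(-183)) + 34094)/7 = ((69 - 366) + 34094)/7 = (-297 + 34094)/7 = (⅐)*33797 = 33797/7 ≈ 4828.1)
1/n = 1/(33797/7) = 7/33797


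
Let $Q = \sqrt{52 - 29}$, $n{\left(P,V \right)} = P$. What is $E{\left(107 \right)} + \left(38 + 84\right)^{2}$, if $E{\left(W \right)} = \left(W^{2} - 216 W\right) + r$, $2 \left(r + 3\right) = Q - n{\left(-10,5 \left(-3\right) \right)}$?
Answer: $3223 + \frac{\sqrt{23}}{2} \approx 3225.4$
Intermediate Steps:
$Q = \sqrt{23} \approx 4.7958$
$r = 2 + \frac{\sqrt{23}}{2}$ ($r = -3 + \frac{\sqrt{23} - -10}{2} = -3 + \frac{\sqrt{23} + 10}{2} = -3 + \frac{10 + \sqrt{23}}{2} = -3 + \left(5 + \frac{\sqrt{23}}{2}\right) = 2 + \frac{\sqrt{23}}{2} \approx 4.3979$)
$E{\left(W \right)} = 2 + W^{2} + \frac{\sqrt{23}}{2} - 216 W$ ($E{\left(W \right)} = \left(W^{2} - 216 W\right) + \left(2 + \frac{\sqrt{23}}{2}\right) = 2 + W^{2} + \frac{\sqrt{23}}{2} - 216 W$)
$E{\left(107 \right)} + \left(38 + 84\right)^{2} = \left(2 + 107^{2} + \frac{\sqrt{23}}{2} - 23112\right) + \left(38 + 84\right)^{2} = \left(2 + 11449 + \frac{\sqrt{23}}{2} - 23112\right) + 122^{2} = \left(-11661 + \frac{\sqrt{23}}{2}\right) + 14884 = 3223 + \frac{\sqrt{23}}{2}$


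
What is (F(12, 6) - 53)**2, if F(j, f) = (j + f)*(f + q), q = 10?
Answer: 55225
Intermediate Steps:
F(j, f) = (10 + f)*(f + j) (F(j, f) = (j + f)*(f + 10) = (f + j)*(10 + f) = (10 + f)*(f + j))
(F(12, 6) - 53)**2 = ((6**2 + 10*6 + 10*12 + 6*12) - 53)**2 = ((36 + 60 + 120 + 72) - 53)**2 = (288 - 53)**2 = 235**2 = 55225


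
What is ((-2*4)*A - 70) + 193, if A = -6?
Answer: 171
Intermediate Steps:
((-2*4)*A - 70) + 193 = (-2*4*(-6) - 70) + 193 = (-8*(-6) - 70) + 193 = (48 - 70) + 193 = -22 + 193 = 171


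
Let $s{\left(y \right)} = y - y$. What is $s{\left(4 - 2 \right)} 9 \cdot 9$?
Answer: $0$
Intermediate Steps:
$s{\left(y \right)} = 0$
$s{\left(4 - 2 \right)} 9 \cdot 9 = 0 \cdot 9 \cdot 9 = 0 \cdot 9 = 0$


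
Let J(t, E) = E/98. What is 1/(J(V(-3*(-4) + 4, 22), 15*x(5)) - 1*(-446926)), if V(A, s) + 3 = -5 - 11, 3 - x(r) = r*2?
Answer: 14/6256949 ≈ 2.2375e-6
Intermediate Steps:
x(r) = 3 - 2*r (x(r) = 3 - r*2 = 3 - 2*r)
V(A, s) = -19 (V(A, s) = -3 + (-5 - 11) = -3 - 16 = -19)
J(t, E) = E/98 (J(t, E) = E*(1/98) = E/98)
1/(J(V(-3*(-4) + 4, 22), 15*x(5)) - 1*(-446926)) = 1/((15*(3 - 2*5))/98 - 1*(-446926)) = 1/((15*(3 - 10))/98 + 446926) = 1/((15*(-7))/98 + 446926) = 1/((1/98)*(-105) + 446926) = 1/(-15/14 + 446926) = 1/(6256949/14) = 14/6256949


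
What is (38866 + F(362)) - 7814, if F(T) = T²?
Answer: 162096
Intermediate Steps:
(38866 + F(362)) - 7814 = (38866 + 362²) - 7814 = (38866 + 131044) - 7814 = 169910 - 7814 = 162096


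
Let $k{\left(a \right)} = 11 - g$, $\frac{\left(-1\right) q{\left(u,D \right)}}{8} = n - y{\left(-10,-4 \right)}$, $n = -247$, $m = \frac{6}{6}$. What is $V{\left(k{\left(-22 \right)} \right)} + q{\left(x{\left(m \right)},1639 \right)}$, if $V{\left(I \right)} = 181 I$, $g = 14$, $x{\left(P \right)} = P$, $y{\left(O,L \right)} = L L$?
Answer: $1561$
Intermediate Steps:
$m = 1$ ($m = 6 \cdot \frac{1}{6} = 1$)
$y{\left(O,L \right)} = L^{2}$
$q{\left(u,D \right)} = 2104$ ($q{\left(u,D \right)} = - 8 \left(-247 - \left(-4\right)^{2}\right) = - 8 \left(-247 - 16\right) = \left(-8\right) \left(-263\right) = 2104$)
$k{\left(a \right)} = -3$ ($k{\left(a \right)} = 11 - 14 = -3$)
$V{\left(k{\left(-22 \right)} \right)} + q{\left(x{\left(m \right)},1639 \right)} = 181 \left(-3\right) + 2104 = -543 + 2104 = 1561$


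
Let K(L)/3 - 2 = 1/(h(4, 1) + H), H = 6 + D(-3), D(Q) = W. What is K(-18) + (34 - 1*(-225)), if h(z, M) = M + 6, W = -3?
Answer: 2653/10 ≈ 265.30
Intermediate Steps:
D(Q) = -3
H = 3 (H = 6 - 3 = 3)
h(z, M) = 6 + M
K(L) = 63/10 (K(L) = 6 + 3/((6 + 1) + 3) = 6 + 3/(7 + 3) = 6 + 3/10 = 63/10)
K(-18) + (34 - 1*(-225)) = 63/10 + (34 - 1*(-225)) = 63/10 + (34 + 225) = 63/10 + 259 = 2653/10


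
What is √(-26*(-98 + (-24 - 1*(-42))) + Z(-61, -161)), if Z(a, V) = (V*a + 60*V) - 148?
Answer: √2093 ≈ 45.749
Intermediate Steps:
Z(a, V) = -148 + 60*V + V*a (Z(a, V) = (60*V + V*a) - 148 = -148 + 60*V + V*a)
√(-26*(-98 + (-24 - 1*(-42))) + Z(-61, -161)) = √(-26*(-98 + (-24 - 1*(-42))) + (-148 + 60*(-161) - 161*(-61))) = √(-26*(-98 + (-24 + 42)) + (-148 - 9660 + 9821)) = √(-26*(-98 + 18) + 13) = √(-26*(-80) + 13) = √(2080 + 13) = √2093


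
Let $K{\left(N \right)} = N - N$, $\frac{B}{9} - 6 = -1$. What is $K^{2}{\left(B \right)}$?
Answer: $0$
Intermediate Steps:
$B = 45$ ($B = 54 + 9 \left(-1\right) = 54 - 9 = 45$)
$K{\left(N \right)} = 0$
$K^{2}{\left(B \right)} = 0^{2} = 0$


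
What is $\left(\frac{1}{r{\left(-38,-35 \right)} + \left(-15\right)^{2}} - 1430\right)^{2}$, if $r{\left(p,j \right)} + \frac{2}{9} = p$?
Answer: $\frac{5778355400041}{2825761} \approx 2.0449 \cdot 10^{6}$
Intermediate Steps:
$r{\left(p,j \right)} = - \frac{2}{9} + p$
$\left(\frac{1}{r{\left(-38,-35 \right)} + \left(-15\right)^{2}} - 1430\right)^{2} = \left(\frac{1}{\left(- \frac{2}{9} - 38\right) + \left(-15\right)^{2}} - 1430\right)^{2} = \left(\frac{1}{- \frac{344}{9} + 225} - 1430\right)^{2} = \left(\frac{1}{\frac{1681}{9}} - 1430\right)^{2} = \left(\frac{9}{1681} - 1430\right)^{2} = \left(- \frac{2403821}{1681}\right)^{2} = \frac{5778355400041}{2825761}$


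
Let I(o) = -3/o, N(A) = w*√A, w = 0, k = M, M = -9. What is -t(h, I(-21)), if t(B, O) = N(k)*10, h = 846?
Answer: 0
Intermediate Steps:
k = -9
N(A) = 0 (N(A) = 0*√A = 0)
t(B, O) = 0 (t(B, O) = 0*10 = 0)
-t(h, I(-21)) = -1*0 = 0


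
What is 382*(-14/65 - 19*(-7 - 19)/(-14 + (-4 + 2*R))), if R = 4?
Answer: -246390/13 ≈ -18953.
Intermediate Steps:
382*(-14/65 - 19*(-7 - 19)/(-14 + (-4 + 2*R))) = 382*(-14/65 - 19*(-7 - 19)/(-14 + (-4 + 2*4))) = 382*(-14*1/65 - 19*(-26/(-14 + (-4 + 8)))) = 382*(-14/65 - 19*(-26/(-14 + 4))) = 382*(-14/65 - 19/((-10*(-1/26)))) = 382*(-14/65 - 19/5/13) = 382*(-14/65 - 19*13/5) = 382*(-14/65 - 247/5) = 382*(-645/13) = -246390/13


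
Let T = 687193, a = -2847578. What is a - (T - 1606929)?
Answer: -1927842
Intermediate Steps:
a - (T - 1606929) = -2847578 - (687193 - 1606929) = -2847578 - 1*(-919736) = -2847578 + 919736 = -1927842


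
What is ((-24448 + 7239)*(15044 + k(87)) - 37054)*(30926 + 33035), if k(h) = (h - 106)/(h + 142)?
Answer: -3792533677476119/229 ≈ -1.6561e+13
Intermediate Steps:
k(h) = (-106 + h)/(142 + h)
((-24448 + 7239)*(15044 + k(87)) - 37054)*(30926 + 33035) = ((-24448 + 7239)*(15044 + (-106 + 87)/(142 + 87)) - 37054)*(30926 + 33035) = (-17209*(15044 - 19/229) - 37054)*63961 = (-17209*3445057/229 - 37054)*63961 = (-59285985913/229 - 37054)*63961 = -59294471279/229*63961 = -3792533677476119/229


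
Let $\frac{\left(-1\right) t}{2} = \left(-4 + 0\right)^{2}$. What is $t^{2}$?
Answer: $1024$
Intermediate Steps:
$t = -32$ ($t = - 2 \left(-4 + 0\right)^{2} = - 2 \left(-4\right)^{2} = \left(-2\right) 16 = -32$)
$t^{2} = \left(-32\right)^{2} = 1024$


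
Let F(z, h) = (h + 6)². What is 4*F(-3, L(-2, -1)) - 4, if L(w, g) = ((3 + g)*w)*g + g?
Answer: 320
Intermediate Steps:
L(w, g) = g + g*w*(3 + g) (L(w, g) = (w*(3 + g))*g + g = g*w*(3 + g) + g = g + g*w*(3 + g))
F(z, h) = (6 + h)²
4*F(-3, L(-2, -1)) - 4 = 4*(6 - (1 + 3*(-2) - 1*(-2)))² - 4 = 4*(6 - (1 - 6 + 2))² - 4 = 4*(6 - 1*(-3))² - 4 = 4*(6 + 3)² - 4 = 4*9² - 4 = 4*81 - 4 = 324 - 4 = 320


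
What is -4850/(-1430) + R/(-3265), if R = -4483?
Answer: 2224594/466895 ≈ 4.7647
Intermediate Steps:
-4850/(-1430) + R/(-3265) = -4850/(-1430) - 4483/(-3265) = -4850*(-1/1430) - 4483*(-1/3265) = 485/143 + 4483/3265 = 2224594/466895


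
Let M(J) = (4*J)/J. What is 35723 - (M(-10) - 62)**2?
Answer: 32359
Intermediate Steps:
M(J) = 4
35723 - (M(-10) - 62)**2 = 35723 - (4 - 62)**2 = 35723 - 1*(-58)**2 = 35723 - 1*3364 = 35723 - 3364 = 32359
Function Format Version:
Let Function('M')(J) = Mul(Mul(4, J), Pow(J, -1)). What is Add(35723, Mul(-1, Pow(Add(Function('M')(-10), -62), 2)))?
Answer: 32359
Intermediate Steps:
Function('M')(J) = 4
Add(35723, Mul(-1, Pow(Add(Function('M')(-10), -62), 2))) = Add(35723, Mul(-1, Pow(Add(4, -62), 2))) = Add(35723, Mul(-1, Pow(-58, 2))) = Add(35723, Mul(-1, 3364)) = Add(35723, -3364) = 32359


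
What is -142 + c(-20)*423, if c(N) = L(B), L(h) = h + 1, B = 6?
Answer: 2819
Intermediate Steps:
L(h) = 1 + h
c(N) = 7 (c(N) = 1 + 6 = 7)
-142 + c(-20)*423 = -142 + 7*423 = -142 + 2961 = 2819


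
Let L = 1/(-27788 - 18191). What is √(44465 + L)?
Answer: √94002053183086/45979 ≈ 210.87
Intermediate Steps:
L = -1/45979 (L = 1/(-45979) = -1/45979 ≈ -2.1749e-5)
√(44465 + L) = √(44465 - 1/45979) = √(2044456234/45979) = √94002053183086/45979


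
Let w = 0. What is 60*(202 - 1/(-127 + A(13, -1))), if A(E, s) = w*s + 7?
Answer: 24241/2 ≈ 12121.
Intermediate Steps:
A(E, s) = 7 (A(E, s) = 0*s + 7 = 0 + 7 = 7)
60*(202 - 1/(-127 + A(13, -1))) = 60*(202 - 1/(-127 + 7)) = 60*(202 - 1/(-120)) = 60*(202 - 1*(-1/120)) = 60*(202 + 1/120) = 60*(24241/120) = 24241/2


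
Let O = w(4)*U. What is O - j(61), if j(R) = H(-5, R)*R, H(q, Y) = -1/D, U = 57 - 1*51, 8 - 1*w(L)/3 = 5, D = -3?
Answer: 101/3 ≈ 33.667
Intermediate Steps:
w(L) = 9 (w(L) = 24 - 3*5 = 24 - 15 = 9)
U = 6 (U = 57 - 51 = 6)
O = 54 (O = 9*6 = 54)
H(q, Y) = ⅓ (H(q, Y) = -1/(-3) = -1*(-⅓) = ⅓)
j(R) = R/3
O - j(61) = 54 - 61/3 = 101/3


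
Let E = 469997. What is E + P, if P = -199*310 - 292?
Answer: 408015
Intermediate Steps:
P = -61982 (P = -61690 - 292 = -61982)
E + P = 469997 - 61982 = 408015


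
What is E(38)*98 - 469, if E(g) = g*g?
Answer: 141043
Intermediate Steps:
E(g) = g²
E(38)*98 - 469 = 38²*98 - 469 = 1444*98 - 469 = 141512 - 469 = 141043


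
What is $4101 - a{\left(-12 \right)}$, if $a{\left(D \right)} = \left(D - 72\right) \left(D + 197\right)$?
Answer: $19641$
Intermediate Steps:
$a{\left(D \right)} = \left(-72 + D\right) \left(197 + D\right)$
$4101 - a{\left(-12 \right)} = 4101 - \left(-14184 + \left(-12\right)^{2} + 125 \left(-12\right)\right) = 4101 - \left(-14184 + 144 - 1500\right) = 4101 - -15540 = 4101 + 15540 = 19641$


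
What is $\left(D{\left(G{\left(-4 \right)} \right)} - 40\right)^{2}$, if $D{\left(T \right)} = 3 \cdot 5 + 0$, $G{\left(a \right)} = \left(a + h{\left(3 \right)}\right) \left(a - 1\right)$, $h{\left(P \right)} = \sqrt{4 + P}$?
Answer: $625$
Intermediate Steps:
$G{\left(a \right)} = \left(-1 + a\right) \left(a + \sqrt{7}\right)$ ($G{\left(a \right)} = \left(a + \sqrt{4 + 3}\right) \left(a - 1\right) = \left(a + \sqrt{7}\right) \left(-1 + a\right) = \left(-1 + a\right) \left(a + \sqrt{7}\right)$)
$D{\left(T \right)} = 15$ ($D{\left(T \right)} = 15 + 0 = 15$)
$\left(D{\left(G{\left(-4 \right)} \right)} - 40\right)^{2} = \left(15 - 40\right)^{2} = \left(-25\right)^{2} = 625$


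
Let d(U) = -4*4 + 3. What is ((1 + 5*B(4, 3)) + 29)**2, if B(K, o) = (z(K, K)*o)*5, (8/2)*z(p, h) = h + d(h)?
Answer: 308025/16 ≈ 19252.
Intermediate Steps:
d(U) = -13 (d(U) = -16 + 3 = -13)
z(p, h) = -13/4 + h/4 (z(p, h) = (h - 13)/4 = (-13 + h)/4 = -13/4 + h/4)
B(K, o) = 5*o*(-13/4 + K/4) (B(K, o) = ((-13/4 + K/4)*o)*5 = (o*(-13/4 + K/4))*5 = 5*o*(-13/4 + K/4))
((1 + 5*B(4, 3)) + 29)**2 = ((1 + 5*((5/4)*3*(-13 + 4))) + 29)**2 = ((1 + 5*((5/4)*3*(-9))) + 29)**2 = ((1 + 5*(-135/4)) + 29)**2 = ((1 - 675/4) + 29)**2 = (-671/4 + 29)**2 = (-555/4)**2 = 308025/16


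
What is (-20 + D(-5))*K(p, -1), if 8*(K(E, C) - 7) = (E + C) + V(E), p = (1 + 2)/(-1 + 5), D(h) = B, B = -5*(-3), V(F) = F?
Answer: -565/16 ≈ -35.313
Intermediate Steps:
B = 15
D(h) = 15
p = ¾ (p = 3/4 = 3*(¼) = ¾ ≈ 0.75000)
K(E, C) = 7 + E/4 + C/8 (K(E, C) = 7 + ((E + C) + E)/8 = 7 + ((C + E) + E)/8 = 7 + (C + 2*E)/8 = 7 + (E/4 + C/8) = 7 + E/4 + C/8)
(-20 + D(-5))*K(p, -1) = (-20 + 15)*(7 + (¼)*(¾) + (⅛)*(-1)) = -5*(7 + 3/16 - ⅛) = -5*113/16 = -565/16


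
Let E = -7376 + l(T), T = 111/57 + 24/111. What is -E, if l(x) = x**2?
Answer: 3642972143/494209 ≈ 7371.3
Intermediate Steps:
T = 1521/703 (T = 111*(1/57) + 24*(1/111) = 37/19 + 8/37 = 1521/703 ≈ 2.1636)
E = -3642972143/494209 (E = -7376 + (1521/703)**2 = -7376 + 2313441/494209 = -3642972143/494209 ≈ -7371.3)
-E = -1*(-3642972143/494209) = 3642972143/494209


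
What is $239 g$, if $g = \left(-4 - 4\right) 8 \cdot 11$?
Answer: $-168256$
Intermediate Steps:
$g = -704$ ($g = \left(-8\right) 8 \cdot 11 = \left(-64\right) 11 = -704$)
$239 g = 239 \left(-704\right) = -168256$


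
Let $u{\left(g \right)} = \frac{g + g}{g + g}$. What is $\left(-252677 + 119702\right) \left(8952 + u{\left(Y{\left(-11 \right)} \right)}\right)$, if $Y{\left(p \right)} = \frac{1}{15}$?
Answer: $-1190525175$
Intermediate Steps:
$Y{\left(p \right)} = \frac{1}{15}$
$u{\left(g \right)} = 1$ ($u{\left(g \right)} = \frac{2 g}{2 g} = 2 g \frac{1}{2 g} = 1$)
$\left(-252677 + 119702\right) \left(8952 + u{\left(Y{\left(-11 \right)} \right)}\right) = \left(-252677 + 119702\right) \left(8952 + 1\right) = \left(-132975\right) 8953 = -1190525175$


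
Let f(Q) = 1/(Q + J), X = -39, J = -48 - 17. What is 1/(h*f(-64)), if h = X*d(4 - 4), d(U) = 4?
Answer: 43/52 ≈ 0.82692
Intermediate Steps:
J = -65
f(Q) = 1/(-65 + Q) (f(Q) = 1/(Q - 65) = 1/(-65 + Q))
h = -156 (h = -39*4 = -156)
1/(h*f(-64)) = 1/((-156)*(1/(-65 - 64))) = -1/(156*(1/(-129))) = -1/(156*(-1/129)) = -1/156*(-129) = 43/52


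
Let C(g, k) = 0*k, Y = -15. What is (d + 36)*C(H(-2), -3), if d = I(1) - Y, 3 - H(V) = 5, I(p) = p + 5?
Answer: 0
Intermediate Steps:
I(p) = 5 + p
H(V) = -2 (H(V) = 3 - 1*5 = 3 - 5 = -2)
C(g, k) = 0
d = 21 (d = (5 + 1) - 1*(-15) = 6 + 15 = 21)
(d + 36)*C(H(-2), -3) = (21 + 36)*0 = 57*0 = 0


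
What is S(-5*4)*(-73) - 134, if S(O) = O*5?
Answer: 7166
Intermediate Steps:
S(O) = 5*O
S(-5*4)*(-73) - 134 = (5*(-5*4))*(-73) - 134 = (5*(-20))*(-73) - 134 = -100*(-73) - 134 = 7300 - 134 = 7166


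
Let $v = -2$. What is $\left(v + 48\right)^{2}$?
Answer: $2116$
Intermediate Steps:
$\left(v + 48\right)^{2} = \left(-2 + 48\right)^{2} = 46^{2} = 2116$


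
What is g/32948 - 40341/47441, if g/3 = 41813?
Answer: 4621796331/1563086068 ≈ 2.9568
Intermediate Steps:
g = 125439 (g = 3*41813 = 125439)
g/32948 - 40341/47441 = 125439/32948 - 40341/47441 = 4621796331/1563086068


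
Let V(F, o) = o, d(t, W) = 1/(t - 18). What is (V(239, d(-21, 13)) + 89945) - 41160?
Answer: 1902614/39 ≈ 48785.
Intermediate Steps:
d(t, W) = 1/(-18 + t)
(V(239, d(-21, 13)) + 89945) - 41160 = (1/(-18 - 21) + 89945) - 41160 = (1/(-39) + 89945) - 41160 = (-1/39 + 89945) - 41160 = 3507854/39 - 41160 = 1902614/39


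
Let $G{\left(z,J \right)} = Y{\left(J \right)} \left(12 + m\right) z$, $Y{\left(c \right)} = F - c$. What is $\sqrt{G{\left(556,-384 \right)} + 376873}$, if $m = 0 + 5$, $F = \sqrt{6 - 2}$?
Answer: $\sqrt{4025345} \approx 2006.3$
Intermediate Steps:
$F = 2$ ($F = \sqrt{4} = 2$)
$m = 5$
$Y{\left(c \right)} = 2 - c$
$G{\left(z,J \right)} = z \left(34 - 17 J\right)$ ($G{\left(z,J \right)} = \left(2 - J\right) \left(12 + 5\right) z = \left(2 - J\right) 17 z = \left(34 - 17 J\right) z = z \left(34 - 17 J\right)$)
$\sqrt{G{\left(556,-384 \right)} + 376873} = \sqrt{17 \cdot 556 \left(2 - -384\right) + 376873} = \sqrt{17 \cdot 556 \left(2 + 384\right) + 376873} = \sqrt{17 \cdot 556 \cdot 386 + 376873} = \sqrt{3648472 + 376873} = \sqrt{4025345}$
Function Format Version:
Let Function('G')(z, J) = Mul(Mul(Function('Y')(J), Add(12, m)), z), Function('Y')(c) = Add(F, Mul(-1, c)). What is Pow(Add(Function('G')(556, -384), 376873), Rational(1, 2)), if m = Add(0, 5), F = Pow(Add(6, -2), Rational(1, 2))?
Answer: Pow(4025345, Rational(1, 2)) ≈ 2006.3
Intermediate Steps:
F = 2 (F = Pow(4, Rational(1, 2)) = 2)
m = 5
Function('Y')(c) = Add(2, Mul(-1, c))
Function('G')(z, J) = Mul(z, Add(34, Mul(-17, J))) (Function('G')(z, J) = Mul(Mul(Add(2, Mul(-1, J)), Add(12, 5)), z) = Mul(Mul(Add(2, Mul(-1, J)), 17), z) = Mul(Add(34, Mul(-17, J)), z) = Mul(z, Add(34, Mul(-17, J))))
Pow(Add(Function('G')(556, -384), 376873), Rational(1, 2)) = Pow(Add(Mul(17, 556, Add(2, Mul(-1, -384))), 376873), Rational(1, 2)) = Pow(Add(Mul(17, 556, Add(2, 384)), 376873), Rational(1, 2)) = Pow(Add(Mul(17, 556, 386), 376873), Rational(1, 2)) = Pow(Add(3648472, 376873), Rational(1, 2)) = Pow(4025345, Rational(1, 2))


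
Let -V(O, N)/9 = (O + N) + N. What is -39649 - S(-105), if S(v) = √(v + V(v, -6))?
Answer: -39649 - 2*√237 ≈ -39680.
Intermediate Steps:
V(O, N) = -18*N - 9*O (V(O, N) = -9*((O + N) + N) = -9*((N + O) + N) = -9*(O + 2*N) = -18*N - 9*O)
S(v) = √(108 - 8*v) (S(v) = √(v + (-18*(-6) - 9*v)) = √(v + (108 - 9*v)) = √(108 - 8*v))
-39649 - S(-105) = -39649 - 2*√(27 - 2*(-105)) = -39649 - 2*√(27 + 210) = -39649 - 2*√237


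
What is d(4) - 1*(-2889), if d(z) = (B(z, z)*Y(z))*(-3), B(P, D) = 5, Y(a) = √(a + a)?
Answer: 2889 - 30*√2 ≈ 2846.6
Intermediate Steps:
Y(a) = √2*√a (Y(a) = √(2*a) = √2*√a)
d(z) = -15*√2*√z (d(z) = (5*(√2*√z))*(-3) = (5*√2*√z)*(-3) = -15*√2*√z)
d(4) - 1*(-2889) = -15*√2*√4 - 1*(-2889) = -15*√2*2 + 2889 = -30*√2 + 2889 = 2889 - 30*√2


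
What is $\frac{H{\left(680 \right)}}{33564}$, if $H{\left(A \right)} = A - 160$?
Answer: $\frac{130}{8391} \approx 0.015493$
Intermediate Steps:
$H{\left(A \right)} = -160 + A$ ($H{\left(A \right)} = A - 160 = -160 + A$)
$\frac{H{\left(680 \right)}}{33564} = \frac{-160 + 680}{33564} = 520 \cdot \frac{1}{33564} = \frac{130}{8391}$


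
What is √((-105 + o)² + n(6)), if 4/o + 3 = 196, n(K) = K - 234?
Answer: √402015349/193 ≈ 103.89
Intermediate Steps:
n(K) = -234 + K
o = 4/193 (o = 4/(-3 + 196) = 4/193 ≈ 0.020725)
√((-105 + o)² + n(6)) = √((-105 + 4/193)² + (-234 + 6)) = √((-20261/193)² - 228) = √(410508121/37249 - 228) = √(402015349/37249) = √402015349/193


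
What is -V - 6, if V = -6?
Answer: 0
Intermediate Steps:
-V - 6 = -1*(-6) - 6 = 6 - 6 = 0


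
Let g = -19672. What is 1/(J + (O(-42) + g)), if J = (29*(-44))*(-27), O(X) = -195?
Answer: 1/14585 ≈ 6.8564e-5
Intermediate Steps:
J = 34452 (J = -1276*(-27) = 34452)
1/(J + (O(-42) + g)) = 1/(34452 + (-195 - 19672)) = 1/(34452 - 19867) = 1/14585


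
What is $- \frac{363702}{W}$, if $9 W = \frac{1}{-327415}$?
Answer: $1071733412970$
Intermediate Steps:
$W = - \frac{1}{2946735}$ ($W = \frac{1}{9 \left(-327415\right)} = \frac{1}{9} \left(- \frac{1}{327415}\right) = - \frac{1}{2946735} \approx -3.3936 \cdot 10^{-7}$)
$- \frac{363702}{W} = - \frac{363702}{- \frac{1}{2946735}} = \left(-363702\right) \left(-2946735\right) = 1071733412970$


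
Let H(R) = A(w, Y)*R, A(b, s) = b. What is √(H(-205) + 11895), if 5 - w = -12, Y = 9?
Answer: 29*√10 ≈ 91.706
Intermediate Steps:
w = 17 (w = 5 - 1*(-12) = 5 + 12 = 17)
H(R) = 17*R
√(H(-205) + 11895) = √(17*(-205) + 11895) = √(-3485 + 11895) = √8410 = 29*√10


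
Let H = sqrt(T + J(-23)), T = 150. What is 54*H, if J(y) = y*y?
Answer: 54*sqrt(679) ≈ 1407.1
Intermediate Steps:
J(y) = y**2
H = sqrt(679) (H = sqrt(150 + (-23)**2) = sqrt(150 + 529) = sqrt(679) ≈ 26.058)
54*H = 54*sqrt(679)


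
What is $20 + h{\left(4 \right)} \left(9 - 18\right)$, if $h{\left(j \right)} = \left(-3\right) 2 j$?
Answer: $236$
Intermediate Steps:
$h{\left(j \right)} = - 6 j$
$20 + h{\left(4 \right)} \left(9 - 18\right) = 20 + \left(-6\right) 4 \left(9 - 18\right) = 20 - -216 = 20 + 216 = 236$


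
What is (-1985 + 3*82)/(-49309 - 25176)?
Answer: 1739/74485 ≈ 0.023347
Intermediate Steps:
(-1985 + 3*82)/(-49309 - 25176) = (-1985 + 246)/(-74485) = -1739*(-1/74485) = 1739/74485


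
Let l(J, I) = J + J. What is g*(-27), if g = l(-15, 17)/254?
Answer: 405/127 ≈ 3.1890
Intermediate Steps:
l(J, I) = 2*J
g = -15/127 (g = (2*(-15))/254 = -30*1/254 = -15/127 ≈ -0.11811)
g*(-27) = -15/127*(-27) = 405/127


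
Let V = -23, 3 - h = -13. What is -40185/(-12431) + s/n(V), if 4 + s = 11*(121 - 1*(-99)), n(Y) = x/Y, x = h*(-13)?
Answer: 43695268/161603 ≈ 270.39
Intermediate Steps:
h = 16 (h = 3 - 1*(-13) = 3 + 13 = 16)
x = -208 (x = 16*(-13) = -208)
n(Y) = -208/Y
s = 2416 (s = -4 + 11*(121 - 1*(-99)) = -4 + 11*(121 + 99) = -4 + 11*220 = -4 + 2420 = 2416)
-40185/(-12431) + s/n(V) = -40185/(-12431) + 2416/((-208/(-23))) = -40185*(-1/12431) + 2416/((-208*(-1/23))) = 40185/12431 + 2416/(208/23) = 40185/12431 + 2416*(23/208) = 40185/12431 + 3473/13 = 43695268/161603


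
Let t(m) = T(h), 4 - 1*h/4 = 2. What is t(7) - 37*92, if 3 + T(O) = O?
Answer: -3399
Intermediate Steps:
h = 8 (h = 16 - 4*2 = 16 - 8 = 8)
T(O) = -3 + O
t(m) = 5 (t(m) = -3 + 8 = 5)
t(7) - 37*92 = 5 - 37*92 = 5 - 3404 = -3399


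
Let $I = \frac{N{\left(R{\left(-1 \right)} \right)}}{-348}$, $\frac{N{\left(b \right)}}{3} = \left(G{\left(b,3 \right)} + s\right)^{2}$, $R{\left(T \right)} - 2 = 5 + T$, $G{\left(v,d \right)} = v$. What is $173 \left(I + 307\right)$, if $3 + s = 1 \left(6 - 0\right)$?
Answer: $\frac{6146863}{116} \approx 52990.0$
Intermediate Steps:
$s = 3$ ($s = -3 + 1 \left(6 - 0\right) = -3 + 1 \left(6 + 0\right) = -3 + 1 \cdot 6 = -3 + 6 = 3$)
$R{\left(T \right)} = 7 + T$ ($R{\left(T \right)} = 2 + \left(5 + T\right) = 7 + T$)
$N{\left(b \right)} = 3 \left(3 + b\right)^{2}$ ($N{\left(b \right)} = 3 \left(b + 3\right)^{2} = 3 \left(3 + b\right)^{2}$)
$I = - \frac{81}{116}$ ($I = \frac{3 \left(3 + \left(7 - 1\right)\right)^{2}}{-348} = 3 \left(3 + 6\right)^{2} \left(- \frac{1}{348}\right) = 3 \cdot 9^{2} \left(- \frac{1}{348}\right) = 3 \cdot 81 \left(- \frac{1}{348}\right) = 243 \left(- \frac{1}{348}\right) = - \frac{81}{116} \approx -0.69828$)
$173 \left(I + 307\right) = 173 \left(- \frac{81}{116} + 307\right) = 173 \cdot \frac{35531}{116} = \frac{6146863}{116}$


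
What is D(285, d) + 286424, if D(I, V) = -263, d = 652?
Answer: 286161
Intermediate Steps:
D(285, d) + 286424 = -263 + 286424 = 286161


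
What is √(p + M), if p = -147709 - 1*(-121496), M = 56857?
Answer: 2*√7661 ≈ 175.05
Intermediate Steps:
p = -26213 (p = -147709 + 121496 = -26213)
√(p + M) = √(-26213 + 56857) = √30644 = 2*√7661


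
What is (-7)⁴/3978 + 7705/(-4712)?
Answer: -9668489/9372168 ≈ -1.0316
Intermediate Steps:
(-7)⁴/3978 + 7705/(-4712) = 2401*(1/3978) + 7705*(-1/4712) = 2401/3978 - 7705/4712 = -9668489/9372168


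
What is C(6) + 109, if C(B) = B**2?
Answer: 145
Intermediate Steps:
C(6) + 109 = 6**2 + 109 = 36 + 109 = 145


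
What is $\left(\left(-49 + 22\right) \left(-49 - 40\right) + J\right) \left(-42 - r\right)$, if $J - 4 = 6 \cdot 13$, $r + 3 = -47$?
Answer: $19880$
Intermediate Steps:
$r = -50$ ($r = -3 - 47 = -50$)
$J = 82$ ($J = 4 + 6 \cdot 13 = 4 + 78 = 82$)
$\left(\left(-49 + 22\right) \left(-49 - 40\right) + J\right) \left(-42 - r\right) = \left(\left(-49 + 22\right) \left(-49 - 40\right) + 82\right) \left(-42 - -50\right) = \left(\left(-27\right) \left(-89\right) + 82\right) \left(-42 + 50\right) = \left(2403 + 82\right) 8 = 2485 \cdot 8 = 19880$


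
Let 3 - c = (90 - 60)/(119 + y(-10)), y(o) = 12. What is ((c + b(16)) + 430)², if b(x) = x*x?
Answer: 8141272441/17161 ≈ 4.7441e+5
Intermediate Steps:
c = 363/131 (c = 3 - (90 - 60)/(119 + 12) = 3 - 30/131 = 363/131 ≈ 2.7710)
b(x) = x²
((c + b(16)) + 430)² = ((363/131 + 16²) + 430)² = ((363/131 + 256) + 430)² = (33899/131 + 430)² = (90229/131)² = 8141272441/17161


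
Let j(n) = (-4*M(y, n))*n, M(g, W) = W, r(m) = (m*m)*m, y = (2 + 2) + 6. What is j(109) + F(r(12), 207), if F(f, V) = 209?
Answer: -47315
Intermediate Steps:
y = 10 (y = 4 + 6 = 10)
r(m) = m³ (r(m) = m²*m = m³)
j(n) = -4*n² (j(n) = (-4*n)*n = -4*n²)
j(109) + F(r(12), 207) = -4*109² + 209 = -4*11881 + 209 = -47524 + 209 = -47315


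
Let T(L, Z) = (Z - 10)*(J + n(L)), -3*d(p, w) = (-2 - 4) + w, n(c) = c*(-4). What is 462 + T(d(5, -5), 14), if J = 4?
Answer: 1258/3 ≈ 419.33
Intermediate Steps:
n(c) = -4*c
d(p, w) = 2 - w/3 (d(p, w) = -((-2 - 4) + w)/3 = -(-6 + w)/3 = 2 - w/3)
T(L, Z) = (-10 + Z)*(4 - 4*L) (T(L, Z) = (Z - 10)*(4 - 4*L) = (-10 + Z)*(4 - 4*L))
462 + T(d(5, -5), 14) = 462 + (-40 + 4*14 + 40*(2 - 1/3*(-5)) - 4*(2 - 1/3*(-5))*14) = 462 + (-40 + 56 + 40*(2 + 5/3) - 4*(2 + 5/3)*14) = 462 + (-40 + 56 + 40*(11/3) - 4*11/3*14) = 462 + (-40 + 56 + 440/3 - 616/3) = 462 - 128/3 = 1258/3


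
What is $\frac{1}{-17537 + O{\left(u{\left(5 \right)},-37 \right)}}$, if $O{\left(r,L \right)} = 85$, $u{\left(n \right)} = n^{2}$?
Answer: $- \frac{1}{17452} \approx -5.73 \cdot 10^{-5}$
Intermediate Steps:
$\frac{1}{-17537 + O{\left(u{\left(5 \right)},-37 \right)}} = \frac{1}{-17537 + 85} = \frac{1}{-17452} = - \frac{1}{17452}$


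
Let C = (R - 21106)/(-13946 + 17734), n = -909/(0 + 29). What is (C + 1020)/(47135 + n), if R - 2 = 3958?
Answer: 55775903/2587215364 ≈ 0.021558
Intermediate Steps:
R = 3960 (R = 2 + 3958 = 3960)
n = -909/29 ≈ -31.345
C = -8573/1894 (C = (3960 - 21106)/(-13946 + 17734) = -17146/3788 = -17146*1/3788 = -8573/1894 ≈ -4.5264)
(C + 1020)/(47135 + n) = (-8573/1894 + 1020)/(47135 - 909/29) = 1923307/(1894*(1366006/29)) = (1923307/1894)*(29/1366006) = 55775903/2587215364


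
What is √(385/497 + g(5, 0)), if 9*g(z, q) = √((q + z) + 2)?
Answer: √(35145 + 5041*√7)/213 ≈ 1.0337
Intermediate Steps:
g(z, q) = √(2 + q + z)/9 (g(z, q) = √((q + z) + 2)/9 = √(2 + q + z)/9)
√(385/497 + g(5, 0)) = √(385/497 + √(2 + 0 + 5)/9) = √(385*(1/497) + √7/9) = √(55/71 + √7/9)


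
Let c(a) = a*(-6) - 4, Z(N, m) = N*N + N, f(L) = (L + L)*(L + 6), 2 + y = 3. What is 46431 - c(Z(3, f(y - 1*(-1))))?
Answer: 46507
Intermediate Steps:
y = 1 (y = -2 + 3 = 1)
f(L) = 2*L*(6 + L) (f(L) = (2*L)*(6 + L) = 2*L*(6 + L))
Z(N, m) = N + N² (Z(N, m) = N² + N = N + N²)
c(a) = -4 - 6*a (c(a) = -6*a - 4 = -4 - 6*a)
46431 - c(Z(3, f(y - 1*(-1)))) = 46431 - (-4 - 18*(1 + 3)) = 46431 - (-4 - 18*4) = 46431 - (-4 - 6*12) = 46431 - (-4 - 72) = 46431 - 1*(-76) = 46431 + 76 = 46507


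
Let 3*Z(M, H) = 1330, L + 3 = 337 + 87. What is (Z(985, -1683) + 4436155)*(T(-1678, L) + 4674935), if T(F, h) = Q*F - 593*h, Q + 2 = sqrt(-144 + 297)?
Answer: 58944263909210/3 - 22333836010*sqrt(17) ≈ 1.9556e+13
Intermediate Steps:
L = 421 (L = -3 + (337 + 87) = -3 + 424 = 421)
Q = -2 + 3*sqrt(17) (Q = -2 + sqrt(-144 + 297) = -2 + sqrt(153) = -2 + 3*sqrt(17) ≈ 10.369)
Z(M, H) = 1330/3 (Z(M, H) = (1/3)*1330 = 1330/3)
T(F, h) = -593*h + F*(-2 + 3*sqrt(17)) (T(F, h) = (-2 + 3*sqrt(17))*F - 593*h = F*(-2 + 3*sqrt(17)) - 593*h = -593*h + F*(-2 + 3*sqrt(17)))
(Z(985, -1683) + 4436155)*(T(-1678, L) + 4674935) = (1330/3 + 4436155)*((-593*421 - 1*(-1678)*(2 - 3*sqrt(17))) + 4674935) = 13309795*((-249653 + (3356 - 5034*sqrt(17))) + 4674935)/3 = 13309795*((-246297 - 5034*sqrt(17)) + 4674935)/3 = 13309795*(4428638 - 5034*sqrt(17))/3 = 58944263909210/3 - 22333836010*sqrt(17)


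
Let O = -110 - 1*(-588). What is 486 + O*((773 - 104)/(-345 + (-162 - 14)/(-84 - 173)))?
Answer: -39178320/88489 ≈ -442.75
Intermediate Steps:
O = 478 (O = -110 + 588 = 478)
486 + O*((773 - 104)/(-345 + (-162 - 14)/(-84 - 173))) = 486 + 478*((773 - 104)/(-345 + (-162 - 14)/(-84 - 173))) = 486 + 478*(669/(-345 - 176/(-257))) = 486 + 478*(669/(-345 - 176*(-1/257))) = 486 + 478*(669/(-345 + 176/257)) = 486 + 478*(669/(-88489/257)) = 486 + 478*(669*(-257/88489)) = 486 + 478*(-171933/88489) = 486 - 82183974/88489 = -39178320/88489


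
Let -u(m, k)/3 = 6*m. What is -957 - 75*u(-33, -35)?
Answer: -45507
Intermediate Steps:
u(m, k) = -18*m
-957 - 75*u(-33, -35) = -957 - (-1350)*(-33) = -957 - 75*594 = -957 - 44550 = -45507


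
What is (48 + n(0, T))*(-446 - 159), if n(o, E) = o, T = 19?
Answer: -29040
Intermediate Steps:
(48 + n(0, T))*(-446 - 159) = (48 + 0)*(-446 - 159) = 48*(-605) = -29040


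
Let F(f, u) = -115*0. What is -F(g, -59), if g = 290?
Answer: 0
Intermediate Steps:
F(f, u) = 0
-F(g, -59) = -1*0 = 0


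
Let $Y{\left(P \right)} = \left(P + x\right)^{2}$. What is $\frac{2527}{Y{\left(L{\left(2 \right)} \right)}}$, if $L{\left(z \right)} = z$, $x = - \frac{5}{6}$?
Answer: $\frac{12996}{7} \approx 1856.6$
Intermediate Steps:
$x = - \frac{5}{6}$ ($x = \left(-5\right) \frac{1}{6} = - \frac{5}{6} \approx -0.83333$)
$Y{\left(P \right)} = \left(- \frac{5}{6} + P\right)^{2}$ ($Y{\left(P \right)} = \left(P - \frac{5}{6}\right)^{2} = \left(- \frac{5}{6} + P\right)^{2}$)
$\frac{2527}{Y{\left(L{\left(2 \right)} \right)}} = \frac{2527}{\frac{1}{36} \left(-5 + 6 \cdot 2\right)^{2}} = \frac{2527}{\frac{1}{36} \left(-5 + 12\right)^{2}} = \frac{2527}{\frac{1}{36} \cdot 7^{2}} = \frac{2527}{\frac{1}{36} \cdot 49} = \frac{2527}{\frac{49}{36}} = 2527 \cdot \frac{36}{49} = \frac{12996}{7}$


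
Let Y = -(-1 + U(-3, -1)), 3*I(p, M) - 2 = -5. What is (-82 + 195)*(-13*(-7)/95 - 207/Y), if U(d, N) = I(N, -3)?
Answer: -2201579/190 ≈ -11587.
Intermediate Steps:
I(p, M) = -1 (I(p, M) = ⅔ + (⅓)*(-5) = ⅔ - 5/3 = -1)
U(d, N) = -1
Y = 2 (Y = -(-1 - 1) = -1*(-2) = 2)
(-82 + 195)*(-13*(-7)/95 - 207/Y) = (-82 + 195)*(-13*(-7)/95 - 207/2) = 113*(91*(1/95) - 207*½) = 113*(91/95 - 207/2) = 113*(-19483/190) = -2201579/190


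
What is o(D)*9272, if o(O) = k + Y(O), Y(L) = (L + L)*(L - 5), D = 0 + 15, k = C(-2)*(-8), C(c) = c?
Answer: 2929952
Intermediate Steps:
k = 16 (k = -2*(-8) = 16)
D = 15
Y(L) = 2*L*(-5 + L) (Y(L) = (2*L)*(-5 + L) = 2*L*(-5 + L))
o(O) = 16 + 2*O*(-5 + O)
o(D)*9272 = (16 + 2*15*(-5 + 15))*9272 = (16 + 2*15*10)*9272 = (16 + 300)*9272 = 316*9272 = 2929952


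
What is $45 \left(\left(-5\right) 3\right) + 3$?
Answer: $-672$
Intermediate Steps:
$45 \left(\left(-5\right) 3\right) + 3 = 45 \left(-15\right) + 3 = -675 + 3 = -672$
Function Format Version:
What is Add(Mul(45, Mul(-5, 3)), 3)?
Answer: -672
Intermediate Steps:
Add(Mul(45, Mul(-5, 3)), 3) = Add(Mul(45, -15), 3) = Add(-675, 3) = -672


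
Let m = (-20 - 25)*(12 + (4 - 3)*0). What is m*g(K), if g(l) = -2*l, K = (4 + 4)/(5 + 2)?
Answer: 8640/7 ≈ 1234.3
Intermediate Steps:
K = 8/7 ≈ 1.1429
m = -540 (m = -45*(12 + 1*0) = -45*(12 + 0) = -45*12 = -540)
m*g(K) = -(-1080)*8/7 = -540*(-16/7) = 8640/7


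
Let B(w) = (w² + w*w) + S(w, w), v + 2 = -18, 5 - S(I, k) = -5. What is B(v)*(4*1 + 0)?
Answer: 3240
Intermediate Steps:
S(I, k) = 10 (S(I, k) = 5 - 1*(-5) = 5 + 5 = 10)
v = -20 (v = -2 - 18 = -20)
B(w) = 10 + 2*w² (B(w) = (w² + w*w) + 10 = (w² + w²) + 10 = 2*w² + 10 = 10 + 2*w²)
B(v)*(4*1 + 0) = (10 + 2*(-20)²)*(4*1 + 0) = (10 + 2*400)*(4 + 0) = (10 + 800)*4 = 810*4 = 3240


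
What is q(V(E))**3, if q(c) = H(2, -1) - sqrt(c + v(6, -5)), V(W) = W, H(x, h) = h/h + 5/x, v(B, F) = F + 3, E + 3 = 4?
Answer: 259/8 - 143*I/4 ≈ 32.375 - 35.75*I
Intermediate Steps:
E = 1 (E = -3 + 4 = 1)
v(B, F) = 3 + F
H(x, h) = 1 + 5/x
q(c) = 7/2 - sqrt(-2 + c) (q(c) = (5 + 2)/2 - sqrt(c + (3 - 5)) = (1/2)*7 - sqrt(c - 2) = 7/2 - sqrt(-2 + c))
q(V(E))**3 = (7/2 - sqrt(-2 + 1))**3 = (7/2 - sqrt(-1))**3 = (7/2 - I)**3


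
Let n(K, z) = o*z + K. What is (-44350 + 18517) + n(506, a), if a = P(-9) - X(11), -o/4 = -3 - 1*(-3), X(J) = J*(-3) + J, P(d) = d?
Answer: -25327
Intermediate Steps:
X(J) = -2*J (X(J) = -3*J + J = -2*J)
o = 0 (o = -4*(-3 - 1*(-3)) = -4*(-3 + 3) = -4*0 = 0)
a = 13 (a = -9 - (-2)*11 = -9 - 1*(-22) = -9 + 22 = 13)
n(K, z) = K (n(K, z) = 0*z + K = 0 + K = K)
(-44350 + 18517) + n(506, a) = (-44350 + 18517) + 506 = -25833 + 506 = -25327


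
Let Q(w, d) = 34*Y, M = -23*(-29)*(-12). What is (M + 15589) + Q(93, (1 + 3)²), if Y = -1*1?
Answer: 7551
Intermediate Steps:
Y = -1
M = -8004 (M = 667*(-12) = -8004)
Q(w, d) = -34 (Q(w, d) = 34*(-1) = -34)
(M + 15589) + Q(93, (1 + 3)²) = (-8004 + 15589) - 34 = 7585 - 34 = 7551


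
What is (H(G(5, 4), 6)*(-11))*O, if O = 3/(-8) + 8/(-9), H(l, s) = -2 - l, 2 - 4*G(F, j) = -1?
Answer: -11011/288 ≈ -38.233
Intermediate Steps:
G(F, j) = ¾ (G(F, j) = ½ - ¼*(-1) = ½ + ¼ = ¾)
O = -91/72 (O = 3*(-⅛) + 8*(-⅑) = -3/8 - 8/9 = -91/72 ≈ -1.2639)
(H(G(5, 4), 6)*(-11))*O = ((-2 - 1*¾)*(-11))*(-91/72) = ((-2 - ¾)*(-11))*(-91/72) = -11/4*(-11)*(-91/72) = (121/4)*(-91/72) = -11011/288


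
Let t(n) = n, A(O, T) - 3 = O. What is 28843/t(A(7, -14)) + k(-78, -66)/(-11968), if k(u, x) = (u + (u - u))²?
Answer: 43141523/14960 ≈ 2883.8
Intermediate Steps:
A(O, T) = 3 + O
k(u, x) = u² (k(u, x) = (u + 0)² = u²)
28843/t(A(7, -14)) + k(-78, -66)/(-11968) = 28843/(3 + 7) + (-78)²/(-11968) = 28843/10 + 6084*(-1/11968) = 28843*(⅒) - 1521/2992 = 28843/10 - 1521/2992 = 43141523/14960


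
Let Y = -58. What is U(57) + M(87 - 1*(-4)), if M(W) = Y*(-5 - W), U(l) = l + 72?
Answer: 5697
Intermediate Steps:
U(l) = 72 + l
M(W) = 290 + 58*W (M(W) = -58*(-5 - W) = 290 + 58*W)
U(57) + M(87 - 1*(-4)) = (72 + 57) + (290 + 58*(87 - 1*(-4))) = 129 + (290 + 58*(87 + 4)) = 129 + (290 + 58*91) = 129 + (290 + 5278) = 129 + 5568 = 5697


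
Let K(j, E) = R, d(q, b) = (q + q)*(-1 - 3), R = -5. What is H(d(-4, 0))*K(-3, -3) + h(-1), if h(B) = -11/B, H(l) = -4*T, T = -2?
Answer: -29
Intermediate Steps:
d(q, b) = -8*q (d(q, b) = (2*q)*(-4) = -8*q)
K(j, E) = -5
H(l) = 8 (H(l) = -4*(-2) = 8)
H(d(-4, 0))*K(-3, -3) + h(-1) = 8*(-5) - 11/(-1) = -40 - 11*(-1) = -40 + 11 = -29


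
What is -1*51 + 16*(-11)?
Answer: -227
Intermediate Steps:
-1*51 + 16*(-11) = -51 - 176 = -227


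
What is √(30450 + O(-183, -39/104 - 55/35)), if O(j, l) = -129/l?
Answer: 3*√40284874/109 ≈ 174.69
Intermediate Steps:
√(30450 + O(-183, -39/104 - 55/35)) = √(30450 - 129/(-39/104 - 55/35)) = √(30450 - 129/(-39*1/104 - 55*1/35)) = √(30450 - 129/(-3/8 - 11/7)) = √(30450 - 129/(-109/56)) = √(30450 - 129*(-56/109)) = √(30450 + 7224/109) = √(3326274/109) = 3*√40284874/109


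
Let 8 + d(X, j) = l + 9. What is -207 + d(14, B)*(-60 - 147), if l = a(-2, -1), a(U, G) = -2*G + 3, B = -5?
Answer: -1449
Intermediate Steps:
a(U, G) = 3 - 2*G
l = 5 (l = 3 - 2*(-1) = 3 + 2 = 5)
d(X, j) = 6 (d(X, j) = -8 + (5 + 9) = -8 + 14 = 6)
-207 + d(14, B)*(-60 - 147) = -207 + 6*(-60 - 147) = -207 + 6*(-207) = -207 - 1242 = -1449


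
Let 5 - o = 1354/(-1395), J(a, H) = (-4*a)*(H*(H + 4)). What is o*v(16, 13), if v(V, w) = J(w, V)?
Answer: -27718912/279 ≈ -99351.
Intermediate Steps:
J(a, H) = -4*H*a*(4 + H) (J(a, H) = (-4*a)*(H*(4 + H)) = -4*H*a*(4 + H))
v(V, w) = -4*V*w*(4 + V)
o = 8329/1395 (o = 5 - 1354/(-1395) = 5 - 1354*(-1)/1395 = 5 - 1*(-1354/1395) = 5 + 1354/1395 = 8329/1395 ≈ 5.9706)
o*v(16, 13) = 8329*(-4*16*13*(4 + 16))/1395 = 8329*(-4*16*13*20)/1395 = (8329/1395)*(-16640) = -27718912/279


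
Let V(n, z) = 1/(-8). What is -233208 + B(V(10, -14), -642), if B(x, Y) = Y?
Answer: -233850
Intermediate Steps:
V(n, z) = -⅛
-233208 + B(V(10, -14), -642) = -233208 - 642 = -233850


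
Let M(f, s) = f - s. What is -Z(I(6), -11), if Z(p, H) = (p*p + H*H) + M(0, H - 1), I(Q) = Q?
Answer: -169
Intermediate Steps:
Z(p, H) = 1 + H² + p² - H (Z(p, H) = (p*p + H*H) + (0 - (H - 1)) = (p² + H²) + (0 - (-1 + H)) = (H² + p²) + (0 + (1 - H)) = (H² + p²) + (1 - H) = 1 + H² + p² - H)
-Z(I(6), -11) = -(1 + (-11)² + 6² - 1*(-11)) = -(1 + 121 + 36 + 11) = -1*169 = -169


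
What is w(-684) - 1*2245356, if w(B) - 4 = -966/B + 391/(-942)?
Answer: -20093646124/8949 ≈ -2.2454e+6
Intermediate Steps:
w(B) = 3377/942 - 966/B (w(B) = 4 + (-966/B + 391/(-942)) = 4 + (-966/B + 391*(-1/942)) = 4 + (-966/B - 391/942) = 4 + (-391/942 - 966/B) = 3377/942 - 966/B)
w(-684) - 1*2245356 = (3377/942 - 966/(-684)) - 1*2245356 = (3377/942 - 966*(-1/684)) - 2245356 = (3377/942 + 161/114) - 2245356 = 44720/8949 - 2245356 = -20093646124/8949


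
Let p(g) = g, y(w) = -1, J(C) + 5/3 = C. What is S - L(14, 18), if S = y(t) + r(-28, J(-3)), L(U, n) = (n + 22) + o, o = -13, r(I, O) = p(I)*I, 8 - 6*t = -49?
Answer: 756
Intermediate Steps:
t = 19/2 (t = 4/3 - ⅙*(-49) = 4/3 + 49/6 = 19/2 ≈ 9.5000)
J(C) = -5/3 + C
r(I, O) = I² (r(I, O) = I*I = I²)
L(U, n) = 9 + n (L(U, n) = (n + 22) - 13 = (22 + n) - 13 = 9 + n)
S = 783 (S = -1 + (-28)² = -1 + 784 = 783)
S - L(14, 18) = 783 - (9 + 18) = 783 - 1*27 = 783 - 27 = 756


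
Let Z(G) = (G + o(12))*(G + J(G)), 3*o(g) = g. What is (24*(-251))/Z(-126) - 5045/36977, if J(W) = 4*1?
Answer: -74459807/137591417 ≈ -0.54117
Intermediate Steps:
o(g) = g/3
J(W) = 4
Z(G) = (4 + G)² (Z(G) = (G + (⅓)*12)*(G + 4) = (G + 4)*(4 + G) = (4 + G)*(4 + G) = (4 + G)²)
(24*(-251))/Z(-126) - 5045/36977 = (24*(-251))/(16 + (-126)² + 8*(-126)) - 5045/36977 = -6024/(16 + 15876 - 1008) - 5045*1/36977 = -6024/14884 - 5045/36977 = -6024*1/14884 - 5045/36977 = -1506/3721 - 5045/36977 = -74459807/137591417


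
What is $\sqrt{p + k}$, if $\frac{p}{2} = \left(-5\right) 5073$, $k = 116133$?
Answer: $39 \sqrt{43} \approx 255.74$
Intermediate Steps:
$p = -50730$ ($p = 2 \left(\left(-5\right) 5073\right) = 2 \left(-25365\right) = -50730$)
$\sqrt{p + k} = \sqrt{-50730 + 116133} = \sqrt{65403} = 39 \sqrt{43}$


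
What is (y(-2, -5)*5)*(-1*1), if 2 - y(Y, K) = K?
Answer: -35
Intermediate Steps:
y(Y, K) = 2 - K
(y(-2, -5)*5)*(-1*1) = ((2 - 1*(-5))*5)*(-1*1) = ((2 + 5)*5)*(-1) = (7*5)*(-1) = 35*(-1) = -35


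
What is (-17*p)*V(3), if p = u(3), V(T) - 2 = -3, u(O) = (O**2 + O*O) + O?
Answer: 357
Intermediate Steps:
u(O) = O + 2*O**2 (u(O) = (O**2 + O**2) + O = 2*O**2 + O = O + 2*O**2)
V(T) = -1 (V(T) = 2 - 3 = -1)
p = 21 (p = 3*(1 + 2*3) = 3*(1 + 6) = 3*7 = 21)
(-17*p)*V(3) = -17*21*(-1) = -357*(-1) = 357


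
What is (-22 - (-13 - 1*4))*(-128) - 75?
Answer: 565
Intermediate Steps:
(-22 - (-13 - 1*4))*(-128) - 75 = (-22 - (-13 - 4))*(-128) - 75 = (-22 - 1*(-17))*(-128) - 75 = (-22 + 17)*(-128) - 75 = -5*(-128) - 75 = 640 - 75 = 565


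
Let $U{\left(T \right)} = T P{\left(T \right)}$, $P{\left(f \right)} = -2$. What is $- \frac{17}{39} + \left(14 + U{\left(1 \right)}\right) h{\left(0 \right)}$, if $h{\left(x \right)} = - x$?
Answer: $- \frac{17}{39} \approx -0.4359$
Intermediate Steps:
$U{\left(T \right)} = - 2 T$ ($U{\left(T \right)} = T \left(-2\right) = - 2 T$)
$- \frac{17}{39} + \left(14 + U{\left(1 \right)}\right) h{\left(0 \right)} = - \frac{17}{39} + \left(14 - 2\right) \left(\left(-1\right) 0\right) = \left(-17\right) \frac{1}{39} + \left(14 - 2\right) 0 = - \frac{17}{39} + 12 \cdot 0 = - \frac{17}{39} + 0 = - \frac{17}{39}$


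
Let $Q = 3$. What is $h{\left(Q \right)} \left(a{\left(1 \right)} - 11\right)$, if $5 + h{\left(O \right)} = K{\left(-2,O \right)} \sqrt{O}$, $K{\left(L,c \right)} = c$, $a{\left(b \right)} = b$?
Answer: $50 - 30 \sqrt{3} \approx -1.9615$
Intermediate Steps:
$h{\left(O \right)} = -5 + O^{\frac{3}{2}}$ ($h{\left(O \right)} = -5 + O \sqrt{O} = -5 + O^{\frac{3}{2}}$)
$h{\left(Q \right)} \left(a{\left(1 \right)} - 11\right) = \left(-5 + 3^{\frac{3}{2}}\right) \left(1 - 11\right) = \left(-5 + 3 \sqrt{3}\right) \left(-10\right) = 50 - 30 \sqrt{3}$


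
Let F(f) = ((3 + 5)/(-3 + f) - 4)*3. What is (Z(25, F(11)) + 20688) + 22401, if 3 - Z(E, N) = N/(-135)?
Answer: 646379/15 ≈ 43092.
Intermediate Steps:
F(f) = -12 + 24/(-3 + f) (F(f) = (8/(-3 + f) - 4)*3 = (-4 + 8/(-3 + f))*3 = -12 + 24/(-3 + f))
Z(E, N) = 3 + N/135 (Z(E, N) = 3 - N/(-135) = 3 - N*(-1)/135 = 3 - (-1)*N/135 = 3 + N/135)
(Z(25, F(11)) + 20688) + 22401 = ((3 + (12*(5 - 1*11)/(-3 + 11))/135) + 20688) + 22401 = ((3 + (12*(5 - 11)/8)/135) + 20688) + 22401 = ((3 + (12*(⅛)*(-6))/135) + 20688) + 22401 = ((3 + (1/135)*(-9)) + 20688) + 22401 = ((3 - 1/15) + 20688) + 22401 = (44/15 + 20688) + 22401 = 310364/15 + 22401 = 646379/15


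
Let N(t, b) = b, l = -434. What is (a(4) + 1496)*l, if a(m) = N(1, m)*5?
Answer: -657944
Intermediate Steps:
a(m) = 5*m (a(m) = m*5 = 5*m)
(a(4) + 1496)*l = (5*4 + 1496)*(-434) = (20 + 1496)*(-434) = 1516*(-434) = -657944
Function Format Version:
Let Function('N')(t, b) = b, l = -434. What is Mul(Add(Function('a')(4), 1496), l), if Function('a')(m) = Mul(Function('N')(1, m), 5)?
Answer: -657944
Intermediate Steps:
Function('a')(m) = Mul(5, m) (Function('a')(m) = Mul(m, 5) = Mul(5, m))
Mul(Add(Function('a')(4), 1496), l) = Mul(Add(Mul(5, 4), 1496), -434) = Mul(Add(20, 1496), -434) = Mul(1516, -434) = -657944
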